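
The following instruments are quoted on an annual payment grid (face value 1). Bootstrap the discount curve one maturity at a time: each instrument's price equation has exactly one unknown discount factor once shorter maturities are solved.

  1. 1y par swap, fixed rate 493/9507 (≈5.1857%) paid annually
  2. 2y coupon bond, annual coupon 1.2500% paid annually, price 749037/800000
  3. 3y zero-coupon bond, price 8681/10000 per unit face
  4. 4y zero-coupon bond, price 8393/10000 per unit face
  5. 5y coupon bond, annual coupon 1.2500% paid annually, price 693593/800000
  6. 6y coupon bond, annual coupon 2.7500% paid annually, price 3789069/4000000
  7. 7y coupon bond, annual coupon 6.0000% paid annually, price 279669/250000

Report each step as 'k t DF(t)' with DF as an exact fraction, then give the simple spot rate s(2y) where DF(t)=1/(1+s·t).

step 1 [1y] swap r/1=493/9507: DF=(1 − 493/9507·(0))/(1+493/9507) = 9507/10000 ≈ 0.950700
step 2 [2y] bond c/1=1/80: DF=(749037/800000 − 1/80·(0.950700))/(1+1/80) = 913/1000 ≈ 0.913000
step 3 [3y] zero: DF = P = 8681/10000 ≈ 0.868100
step 4 [4y] zero: DF = P = 8393/10000 ≈ 0.839300
step 5 [5y] bond c/1=1/80: DF=(693593/800000 − 1/80·(0.950700+0.913000+0.868100+0.839300))/(1+1/80) = 4061/5000 ≈ 0.812200
step 6 [6y] bond c/1=11/400: DF=(3789069/4000000 − 11/400·(0.950700+0.913000+0.868100+0.839300+0.812200))/(1+11/400) = 4023/5000 ≈ 0.804600
step 7 [7y] bond c/1=3/50: DF=(279669/250000 − 3/50·(0.950700+0.913000+0.868100+0.839300+0.812200+0.804600))/(1+3/50) = 7617/10000 ≈ 0.761700

1 1 9507/10000
2 2 913/1000
3 3 8681/10000
4 4 8393/10000
5 5 4061/5000
6 6 4023/5000
7 7 7617/10000
s(2y) = (1/(913/1000) − 1)/(2) = 87/1826 ≈ 4.7645%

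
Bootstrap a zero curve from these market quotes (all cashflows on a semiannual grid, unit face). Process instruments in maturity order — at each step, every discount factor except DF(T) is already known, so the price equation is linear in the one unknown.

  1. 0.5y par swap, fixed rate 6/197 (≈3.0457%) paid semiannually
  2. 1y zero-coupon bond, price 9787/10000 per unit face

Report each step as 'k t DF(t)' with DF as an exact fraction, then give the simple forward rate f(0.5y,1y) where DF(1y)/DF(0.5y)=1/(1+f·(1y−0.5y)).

step 1 [0.5y] swap r/2=3/197: DF=(1 − 3/197·(0))/(1+3/197) = 197/200 ≈ 0.985000
step 2 [1y] zero: DF = P = 9787/10000 ≈ 0.978700

1 1/2 197/200
2 1 9787/10000
f(0.5y,1y) = ((197/200)/(9787/10000) − 1)/(1/2) = 126/9787 ≈ 1.2874%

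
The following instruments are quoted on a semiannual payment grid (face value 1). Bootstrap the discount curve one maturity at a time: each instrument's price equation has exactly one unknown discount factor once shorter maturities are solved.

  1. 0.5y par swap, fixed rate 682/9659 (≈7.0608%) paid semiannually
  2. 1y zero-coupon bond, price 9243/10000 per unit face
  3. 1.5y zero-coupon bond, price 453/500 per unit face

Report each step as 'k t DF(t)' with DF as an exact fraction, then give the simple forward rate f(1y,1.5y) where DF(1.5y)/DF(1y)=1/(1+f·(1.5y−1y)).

1 1/2 9659/10000
2 1 9243/10000
3 3/2 453/500
f(1y,1.5y) = ((9243/10000)/(453/500) − 1)/(1/2) = 61/1510 ≈ 4.0397%

step 1 [0.5y] swap r/2=341/9659: DF=(1 − 341/9659·(0))/(1+341/9659) = 9659/10000 ≈ 0.965900
step 2 [1y] zero: DF = P = 9243/10000 ≈ 0.924300
step 3 [1.5y] zero: DF = P = 453/500 ≈ 0.906000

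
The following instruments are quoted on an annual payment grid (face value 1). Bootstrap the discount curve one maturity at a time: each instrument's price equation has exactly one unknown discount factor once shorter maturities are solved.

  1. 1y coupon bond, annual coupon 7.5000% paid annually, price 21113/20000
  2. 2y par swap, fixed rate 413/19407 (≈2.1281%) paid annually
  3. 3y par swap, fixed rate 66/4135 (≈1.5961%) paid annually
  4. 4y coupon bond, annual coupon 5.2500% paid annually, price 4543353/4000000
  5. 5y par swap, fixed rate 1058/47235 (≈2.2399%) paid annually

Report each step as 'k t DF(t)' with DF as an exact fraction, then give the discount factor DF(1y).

1 1 491/500
2 2 9587/10000
3 3 4769/5000
4 4 2337/2500
5 5 4471/5000
DF(1y) = 491/500 ≈ 0.982000

step 1 [1y] bond c/1=3/40: DF=(21113/20000 − 3/40·(0))/(1+3/40) = 491/500 ≈ 0.982000
step 2 [2y] swap r/1=413/19407: DF=(1 − 413/19407·(0.982000))/(1+413/19407) = 9587/10000 ≈ 0.958700
step 3 [3y] swap r/1=66/4135: DF=(1 − 66/4135·(0.982000+0.958700))/(1+66/4135) = 4769/5000 ≈ 0.953800
step 4 [4y] bond c/1=21/400: DF=(4543353/4000000 − 21/400·(0.982000+0.958700+0.953800))/(1+21/400) = 2337/2500 ≈ 0.934800
step 5 [5y] swap r/1=1058/47235: DF=(1 − 1058/47235·(0.982000+0.958700+0.953800+0.934800))/(1+1058/47235) = 4471/5000 ≈ 0.894200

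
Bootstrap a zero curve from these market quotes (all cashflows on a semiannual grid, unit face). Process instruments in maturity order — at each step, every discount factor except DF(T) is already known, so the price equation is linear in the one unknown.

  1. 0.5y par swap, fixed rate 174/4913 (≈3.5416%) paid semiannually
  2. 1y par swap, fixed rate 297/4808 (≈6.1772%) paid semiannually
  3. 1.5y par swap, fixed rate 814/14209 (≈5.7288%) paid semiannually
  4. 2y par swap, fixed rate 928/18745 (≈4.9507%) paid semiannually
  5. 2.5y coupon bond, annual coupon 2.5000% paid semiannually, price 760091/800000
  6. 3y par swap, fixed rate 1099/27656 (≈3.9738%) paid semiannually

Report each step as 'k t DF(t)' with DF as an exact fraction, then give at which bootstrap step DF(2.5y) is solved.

1 1/2 4913/5000
2 1 4703/5000
3 3/2 4593/5000
4 2 567/625
5 5/2 8921/10000
6 3 8901/10000
DF(2.5y) is solved at step 5

step 1 [0.5y] swap r/2=87/4913: DF=(1 − 87/4913·(0))/(1+87/4913) = 4913/5000 ≈ 0.982600
step 2 [1y] swap r/2=297/9616: DF=(1 − 297/9616·(0.982600))/(1+297/9616) = 4703/5000 ≈ 0.940600
step 3 [1.5y] swap r/2=407/14209: DF=(1 − 407/14209·(0.982600+0.940600))/(1+407/14209) = 4593/5000 ≈ 0.918600
step 4 [2y] swap r/2=464/18745: DF=(1 − 464/18745·(0.982600+0.940600+0.918600))/(1+464/18745) = 567/625 ≈ 0.907200
step 5 [2.5y] bond c/2=1/80: DF=(760091/800000 − 1/80·(0.982600+0.940600+0.918600+0.907200))/(1+1/80) = 8921/10000 ≈ 0.892100
step 6 [3y] swap r/2=1099/55312: DF=(1 − 1099/55312·(0.982600+0.940600+0.918600+0.907200+0.892100))/(1+1099/55312) = 8901/10000 ≈ 0.890100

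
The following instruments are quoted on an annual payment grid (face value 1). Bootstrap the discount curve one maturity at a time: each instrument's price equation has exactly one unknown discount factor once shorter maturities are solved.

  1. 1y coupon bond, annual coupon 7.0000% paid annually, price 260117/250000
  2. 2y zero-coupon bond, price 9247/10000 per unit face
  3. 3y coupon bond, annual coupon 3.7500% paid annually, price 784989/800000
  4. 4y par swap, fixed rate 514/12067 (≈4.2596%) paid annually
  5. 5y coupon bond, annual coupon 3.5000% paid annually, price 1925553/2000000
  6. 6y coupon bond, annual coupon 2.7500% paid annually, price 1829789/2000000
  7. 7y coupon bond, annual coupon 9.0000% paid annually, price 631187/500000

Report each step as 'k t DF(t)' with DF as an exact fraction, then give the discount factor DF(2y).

1 1 2431/2500
2 2 9247/10000
3 3 2193/2500
4 4 4229/5000
5 5 4039/5000
6 6 7719/10000
7 7 911/1250
DF(2y) = 9247/10000 ≈ 0.924700

step 1 [1y] bond c/1=7/100: DF=(260117/250000 − 7/100·(0))/(1+7/100) = 2431/2500 ≈ 0.972400
step 2 [2y] zero: DF = P = 9247/10000 ≈ 0.924700
step 3 [3y] bond c/1=3/80: DF=(784989/800000 − 3/80·(0.972400+0.924700))/(1+3/80) = 2193/2500 ≈ 0.877200
step 4 [4y] swap r/1=514/12067: DF=(1 − 514/12067·(0.972400+0.924700+0.877200))/(1+514/12067) = 4229/5000 ≈ 0.845800
step 5 [5y] bond c/1=7/200: DF=(1925553/2000000 − 7/200·(0.972400+0.924700+0.877200+0.845800))/(1+7/200) = 4039/5000 ≈ 0.807800
step 6 [6y] bond c/1=11/400: DF=(1829789/2000000 − 11/400·(0.972400+0.924700+0.877200+0.845800+0.807800))/(1+11/400) = 7719/10000 ≈ 0.771900
step 7 [7y] bond c/1=9/100: DF=(631187/500000 − 9/100·(0.972400+0.924700+0.877200+0.845800+0.807800+0.771900))/(1+9/100) = 911/1250 ≈ 0.728800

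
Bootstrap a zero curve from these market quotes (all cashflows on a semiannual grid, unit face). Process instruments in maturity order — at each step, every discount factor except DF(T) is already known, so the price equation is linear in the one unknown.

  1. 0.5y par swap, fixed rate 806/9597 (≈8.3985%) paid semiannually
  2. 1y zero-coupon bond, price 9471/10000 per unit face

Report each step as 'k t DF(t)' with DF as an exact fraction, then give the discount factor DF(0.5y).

step 1 [0.5y] swap r/2=403/9597: DF=(1 − 403/9597·(0))/(1+403/9597) = 9597/10000 ≈ 0.959700
step 2 [1y] zero: DF = P = 9471/10000 ≈ 0.947100

1 1/2 9597/10000
2 1 9471/10000
DF(0.5y) = 9597/10000 ≈ 0.959700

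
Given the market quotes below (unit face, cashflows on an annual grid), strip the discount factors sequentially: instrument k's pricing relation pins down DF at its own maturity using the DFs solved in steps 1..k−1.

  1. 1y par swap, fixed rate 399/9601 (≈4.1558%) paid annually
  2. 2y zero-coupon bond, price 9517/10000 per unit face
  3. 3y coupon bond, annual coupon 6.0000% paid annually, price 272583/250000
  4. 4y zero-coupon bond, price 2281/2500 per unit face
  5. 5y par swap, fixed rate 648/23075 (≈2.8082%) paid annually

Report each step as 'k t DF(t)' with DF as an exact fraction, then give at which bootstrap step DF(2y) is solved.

step 1 [1y] swap r/1=399/9601: DF=(1 − 399/9601·(0))/(1+399/9601) = 9601/10000 ≈ 0.960100
step 2 [2y] zero: DF = P = 9517/10000 ≈ 0.951700
step 3 [3y] bond c/1=3/50: DF=(272583/250000 − 3/50·(0.960100+0.951700))/(1+3/50) = 2301/2500 ≈ 0.920400
step 4 [4y] zero: DF = P = 2281/2500 ≈ 0.912400
step 5 [5y] swap r/1=648/23075: DF=(1 − 648/23075·(0.960100+0.951700+0.920400+0.912400))/(1+648/23075) = 544/625 ≈ 0.870400

1 1 9601/10000
2 2 9517/10000
3 3 2301/2500
4 4 2281/2500
5 5 544/625
DF(2y) is solved at step 2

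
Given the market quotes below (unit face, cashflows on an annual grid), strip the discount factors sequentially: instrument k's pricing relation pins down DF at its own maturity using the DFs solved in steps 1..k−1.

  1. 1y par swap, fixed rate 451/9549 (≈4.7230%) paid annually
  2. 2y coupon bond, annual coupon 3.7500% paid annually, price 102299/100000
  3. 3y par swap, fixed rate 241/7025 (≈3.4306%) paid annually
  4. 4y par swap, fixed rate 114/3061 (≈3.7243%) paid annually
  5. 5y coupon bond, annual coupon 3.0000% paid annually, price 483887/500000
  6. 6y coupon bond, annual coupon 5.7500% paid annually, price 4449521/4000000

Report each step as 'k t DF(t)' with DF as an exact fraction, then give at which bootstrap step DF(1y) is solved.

1 1 9549/10000
2 2 1903/2000
3 3 2259/2500
4 4 1079/1250
5 5 4163/5000
6 6 8069/10000
DF(1y) is solved at step 1

step 1 [1y] swap r/1=451/9549: DF=(1 − 451/9549·(0))/(1+451/9549) = 9549/10000 ≈ 0.954900
step 2 [2y] bond c/1=3/80: DF=(102299/100000 − 3/80·(0.954900))/(1+3/80) = 1903/2000 ≈ 0.951500
step 3 [3y] swap r/1=241/7025: DF=(1 − 241/7025·(0.954900+0.951500))/(1+241/7025) = 2259/2500 ≈ 0.903600
step 4 [4y] swap r/1=114/3061: DF=(1 − 114/3061·(0.954900+0.951500+0.903600))/(1+114/3061) = 1079/1250 ≈ 0.863200
step 5 [5y] bond c/1=3/100: DF=(483887/500000 − 3/100·(0.954900+0.951500+0.903600+0.863200))/(1+3/100) = 4163/5000 ≈ 0.832600
step 6 [6y] bond c/1=23/400: DF=(4449521/4000000 − 23/400·(0.954900+0.951500+0.903600+0.863200+0.832600))/(1+23/400) = 8069/10000 ≈ 0.806900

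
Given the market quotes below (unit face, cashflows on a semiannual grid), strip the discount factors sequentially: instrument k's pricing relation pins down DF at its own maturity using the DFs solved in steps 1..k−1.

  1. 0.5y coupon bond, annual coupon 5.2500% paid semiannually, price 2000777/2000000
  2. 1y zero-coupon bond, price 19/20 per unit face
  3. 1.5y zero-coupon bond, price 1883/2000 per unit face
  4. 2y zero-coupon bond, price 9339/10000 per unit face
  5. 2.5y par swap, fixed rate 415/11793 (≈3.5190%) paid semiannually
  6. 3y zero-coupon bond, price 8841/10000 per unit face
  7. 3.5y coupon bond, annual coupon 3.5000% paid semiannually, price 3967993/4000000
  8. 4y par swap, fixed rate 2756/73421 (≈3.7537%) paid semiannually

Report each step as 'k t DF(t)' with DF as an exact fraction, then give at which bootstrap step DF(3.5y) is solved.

1 1/2 2437/2500
2 1 19/20
3 3/2 1883/2000
4 2 9339/10000
5 5/2 917/1000
6 3 8841/10000
7 7/2 4393/5000
8 4 4311/5000
DF(3.5y) is solved at step 7

step 1 [0.5y] bond c/2=21/800: DF=(2000777/2000000 − 21/800·(0))/(1+21/800) = 2437/2500 ≈ 0.974800
step 2 [1y] zero: DF = P = 19/20 ≈ 0.950000
step 3 [1.5y] zero: DF = P = 1883/2000 ≈ 0.941500
step 4 [2y] zero: DF = P = 9339/10000 ≈ 0.933900
step 5 [2.5y] swap r/2=415/23586: DF=(1 − 415/23586·(0.974800+0.950000+0.941500+0.933900))/(1+415/23586) = 917/1000 ≈ 0.917000
step 6 [3y] zero: DF = P = 8841/10000 ≈ 0.884100
step 7 [3.5y] bond c/2=7/400: DF=(3967993/4000000 − 7/400·(0.974800+0.950000+0.941500+0.933900+0.917000+0.884100))/(1+7/400) = 4393/5000 ≈ 0.878600
step 8 [4y] swap r/2=1378/73421: DF=(1 − 1378/73421·(0.974800+0.950000+0.941500+0.933900+0.917000+0.884100+0.878600))/(1+1378/73421) = 4311/5000 ≈ 0.862200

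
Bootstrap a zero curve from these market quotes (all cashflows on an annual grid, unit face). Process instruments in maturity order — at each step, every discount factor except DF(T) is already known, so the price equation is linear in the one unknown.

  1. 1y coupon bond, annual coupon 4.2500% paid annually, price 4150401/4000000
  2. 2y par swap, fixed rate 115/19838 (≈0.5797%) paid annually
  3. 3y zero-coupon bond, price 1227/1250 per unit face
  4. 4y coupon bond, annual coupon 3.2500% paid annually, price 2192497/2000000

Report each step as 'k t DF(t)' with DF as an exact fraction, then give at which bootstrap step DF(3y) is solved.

step 1 [1y] bond c/1=17/400: DF=(4150401/4000000 − 17/400·(0))/(1+17/400) = 9953/10000 ≈ 0.995300
step 2 [2y] swap r/1=115/19838: DF=(1 − 115/19838·(0.995300))/(1+115/19838) = 1977/2000 ≈ 0.988500
step 3 [3y] zero: DF = P = 1227/1250 ≈ 0.981600
step 4 [4y] bond c/1=13/400: DF=(2192497/2000000 − 13/400·(0.995300+0.988500+0.981600))/(1+13/400) = 2421/2500 ≈ 0.968400

1 1 9953/10000
2 2 1977/2000
3 3 1227/1250
4 4 2421/2500
DF(3y) is solved at step 3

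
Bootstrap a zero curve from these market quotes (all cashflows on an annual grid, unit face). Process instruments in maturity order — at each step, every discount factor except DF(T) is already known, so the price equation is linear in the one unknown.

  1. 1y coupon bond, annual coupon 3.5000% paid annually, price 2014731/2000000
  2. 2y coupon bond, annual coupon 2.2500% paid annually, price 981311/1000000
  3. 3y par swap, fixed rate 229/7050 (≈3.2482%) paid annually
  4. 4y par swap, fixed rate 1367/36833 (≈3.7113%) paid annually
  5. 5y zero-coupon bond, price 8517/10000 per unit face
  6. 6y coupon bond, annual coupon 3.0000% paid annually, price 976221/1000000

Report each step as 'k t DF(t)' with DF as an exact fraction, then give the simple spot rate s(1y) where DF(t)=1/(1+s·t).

step 1 [1y] bond c/1=7/200: DF=(2014731/2000000 − 7/200·(0))/(1+7/200) = 9733/10000 ≈ 0.973300
step 2 [2y] bond c/1=9/400: DF=(981311/1000000 − 9/400·(0.973300))/(1+9/400) = 9383/10000 ≈ 0.938300
step 3 [3y] swap r/1=229/7050: DF=(1 − 229/7050·(0.973300+0.938300))/(1+229/7050) = 2271/2500 ≈ 0.908400
step 4 [4y] swap r/1=1367/36833: DF=(1 − 1367/36833·(0.973300+0.938300+0.908400))/(1+1367/36833) = 8633/10000 ≈ 0.863300
step 5 [5y] zero: DF = P = 8517/10000 ≈ 0.851700
step 6 [6y] bond c/1=3/100: DF=(976221/1000000 − 3/100·(0.973300+0.938300+0.908400+0.863300+0.851700))/(1+3/100) = 8157/10000 ≈ 0.815700

1 1 9733/10000
2 2 9383/10000
3 3 2271/2500
4 4 8633/10000
5 5 8517/10000
6 6 8157/10000
s(1y) = (1/(9733/10000) − 1)/(1) = 267/9733 ≈ 2.7432%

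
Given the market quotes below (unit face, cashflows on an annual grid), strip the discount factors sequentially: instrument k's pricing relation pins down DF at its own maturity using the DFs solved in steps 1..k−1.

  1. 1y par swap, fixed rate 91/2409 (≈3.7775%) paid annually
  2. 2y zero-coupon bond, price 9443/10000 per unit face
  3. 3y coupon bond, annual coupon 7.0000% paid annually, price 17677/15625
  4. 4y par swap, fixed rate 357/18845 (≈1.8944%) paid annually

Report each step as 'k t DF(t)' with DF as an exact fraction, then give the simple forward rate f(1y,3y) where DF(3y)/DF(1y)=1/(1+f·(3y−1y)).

1 1 2409/2500
2 2 9443/10000
3 3 373/400
4 4 4643/5000
f(1y,3y) = ((2409/2500)/(373/400) − 1)/(2) = 311/18650 ≈ 1.6676%

step 1 [1y] swap r/1=91/2409: DF=(1 − 91/2409·(0))/(1+91/2409) = 2409/2500 ≈ 0.963600
step 2 [2y] zero: DF = P = 9443/10000 ≈ 0.944300
step 3 [3y] bond c/1=7/100: DF=(17677/15625 − 7/100·(0.963600+0.944300))/(1+7/100) = 373/400 ≈ 0.932500
step 4 [4y] swap r/1=357/18845: DF=(1 − 357/18845·(0.963600+0.944300+0.932500))/(1+357/18845) = 4643/5000 ≈ 0.928600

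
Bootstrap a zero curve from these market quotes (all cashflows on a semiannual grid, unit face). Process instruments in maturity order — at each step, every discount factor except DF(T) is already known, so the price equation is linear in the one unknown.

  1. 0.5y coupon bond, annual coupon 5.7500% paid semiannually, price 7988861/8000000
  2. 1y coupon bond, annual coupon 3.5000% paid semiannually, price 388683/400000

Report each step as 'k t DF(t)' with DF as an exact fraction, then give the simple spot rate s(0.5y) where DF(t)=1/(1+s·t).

step 1 [0.5y] bond c/2=23/800: DF=(7988861/8000000 − 23/800·(0))/(1+23/800) = 9707/10000 ≈ 0.970700
step 2 [1y] bond c/2=7/400: DF=(388683/400000 − 7/400·(0.970700))/(1+7/400) = 9383/10000 ≈ 0.938300

1 1/2 9707/10000
2 1 9383/10000
s(0.5y) = (1/(9707/10000) − 1)/(1/2) = 586/9707 ≈ 6.0369%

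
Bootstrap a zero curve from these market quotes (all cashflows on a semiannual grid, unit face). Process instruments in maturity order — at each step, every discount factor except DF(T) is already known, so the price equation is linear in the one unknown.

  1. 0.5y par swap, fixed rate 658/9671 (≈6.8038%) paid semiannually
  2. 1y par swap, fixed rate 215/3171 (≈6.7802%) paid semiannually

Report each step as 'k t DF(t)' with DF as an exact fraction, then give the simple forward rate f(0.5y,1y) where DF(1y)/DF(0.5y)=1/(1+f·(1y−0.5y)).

step 1 [0.5y] swap r/2=329/9671: DF=(1 − 329/9671·(0))/(1+329/9671) = 9671/10000 ≈ 0.967100
step 2 [1y] swap r/2=215/6342: DF=(1 − 215/6342·(0.967100))/(1+215/6342) = 1871/2000 ≈ 0.935500

1 1/2 9671/10000
2 1 1871/2000
f(0.5y,1y) = ((9671/10000)/(1871/2000) − 1)/(1/2) = 632/9355 ≈ 6.7557%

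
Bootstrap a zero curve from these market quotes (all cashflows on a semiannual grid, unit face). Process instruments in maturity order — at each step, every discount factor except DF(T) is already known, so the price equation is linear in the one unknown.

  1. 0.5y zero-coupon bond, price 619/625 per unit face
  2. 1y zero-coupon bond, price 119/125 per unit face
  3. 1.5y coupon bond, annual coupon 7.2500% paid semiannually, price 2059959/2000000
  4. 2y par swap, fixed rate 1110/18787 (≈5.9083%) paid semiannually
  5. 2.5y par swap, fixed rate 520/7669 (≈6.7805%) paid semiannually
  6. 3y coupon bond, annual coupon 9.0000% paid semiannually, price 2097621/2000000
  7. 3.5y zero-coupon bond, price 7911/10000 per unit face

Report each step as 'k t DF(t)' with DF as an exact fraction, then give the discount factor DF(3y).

1 1/2 619/625
2 1 119/125
3 3/2 463/500
4 2 889/1000
5 5/2 211/250
6 3 1611/2000
7 7/2 7911/10000
DF(3y) = 1611/2000 ≈ 0.805500

step 1 [0.5y] zero: DF = P = 619/625 ≈ 0.990400
step 2 [1y] zero: DF = P = 119/125 ≈ 0.952000
step 3 [1.5y] bond c/2=29/800: DF=(2059959/2000000 − 29/800·(0.990400+0.952000))/(1+29/800) = 463/500 ≈ 0.926000
step 4 [2y] swap r/2=555/18787: DF=(1 − 555/18787·(0.990400+0.952000+0.926000))/(1+555/18787) = 889/1000 ≈ 0.889000
step 5 [2.5y] swap r/2=260/7669: DF=(1 − 260/7669·(0.990400+0.952000+0.926000+0.889000))/(1+260/7669) = 211/250 ≈ 0.844000
step 6 [3y] bond c/2=9/200: DF=(2097621/2000000 − 9/200·(0.990400+0.952000+0.926000+0.889000+0.844000))/(1+9/200) = 1611/2000 ≈ 0.805500
step 7 [3.5y] zero: DF = P = 7911/10000 ≈ 0.791100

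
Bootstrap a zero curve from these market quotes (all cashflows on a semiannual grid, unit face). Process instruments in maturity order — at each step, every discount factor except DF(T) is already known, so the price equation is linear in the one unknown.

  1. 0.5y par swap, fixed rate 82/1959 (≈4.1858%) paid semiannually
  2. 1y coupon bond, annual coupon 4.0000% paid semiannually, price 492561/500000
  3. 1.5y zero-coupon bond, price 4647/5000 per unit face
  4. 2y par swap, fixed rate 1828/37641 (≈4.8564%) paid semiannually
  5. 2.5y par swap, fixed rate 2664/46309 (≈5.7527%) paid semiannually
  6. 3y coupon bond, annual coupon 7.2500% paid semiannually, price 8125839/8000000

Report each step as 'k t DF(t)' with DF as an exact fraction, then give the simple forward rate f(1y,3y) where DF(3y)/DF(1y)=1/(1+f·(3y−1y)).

1 1/2 1959/2000
2 1 4733/5000
3 3/2 4647/5000
4 2 4543/5000
5 5/2 2167/2500
6 3 4091/5000
f(1y,3y) = ((4733/5000)/(4091/5000) − 1)/(2) = 321/4091 ≈ 7.8465%

step 1 [0.5y] swap r/2=41/1959: DF=(1 − 41/1959·(0))/(1+41/1959) = 1959/2000 ≈ 0.979500
step 2 [1y] bond c/2=1/50: DF=(492561/500000 − 1/50·(0.979500))/(1+1/50) = 4733/5000 ≈ 0.946600
step 3 [1.5y] zero: DF = P = 4647/5000 ≈ 0.929400
step 4 [2y] swap r/2=914/37641: DF=(1 − 914/37641·(0.979500+0.946600+0.929400))/(1+914/37641) = 4543/5000 ≈ 0.908600
step 5 [2.5y] swap r/2=1332/46309: DF=(1 − 1332/46309·(0.979500+0.946600+0.929400+0.908600))/(1+1332/46309) = 2167/2500 ≈ 0.866800
step 6 [3y] bond c/2=29/800: DF=(8125839/8000000 − 29/800·(0.979500+0.946600+0.929400+0.908600+0.866800))/(1+29/800) = 4091/5000 ≈ 0.818200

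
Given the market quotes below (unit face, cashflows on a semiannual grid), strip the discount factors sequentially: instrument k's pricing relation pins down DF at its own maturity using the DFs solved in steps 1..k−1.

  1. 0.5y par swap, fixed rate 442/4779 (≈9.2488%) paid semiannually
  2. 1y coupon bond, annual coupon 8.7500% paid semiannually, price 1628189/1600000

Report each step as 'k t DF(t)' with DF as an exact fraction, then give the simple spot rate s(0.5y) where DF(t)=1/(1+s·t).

1 1/2 4779/5000
2 1 9349/10000
s(0.5y) = (1/(4779/5000) − 1)/(1/2) = 442/4779 ≈ 9.2488%

step 1 [0.5y] swap r/2=221/4779: DF=(1 − 221/4779·(0))/(1+221/4779) = 4779/5000 ≈ 0.955800
step 2 [1y] bond c/2=7/160: DF=(1628189/1600000 − 7/160·(0.955800))/(1+7/160) = 9349/10000 ≈ 0.934900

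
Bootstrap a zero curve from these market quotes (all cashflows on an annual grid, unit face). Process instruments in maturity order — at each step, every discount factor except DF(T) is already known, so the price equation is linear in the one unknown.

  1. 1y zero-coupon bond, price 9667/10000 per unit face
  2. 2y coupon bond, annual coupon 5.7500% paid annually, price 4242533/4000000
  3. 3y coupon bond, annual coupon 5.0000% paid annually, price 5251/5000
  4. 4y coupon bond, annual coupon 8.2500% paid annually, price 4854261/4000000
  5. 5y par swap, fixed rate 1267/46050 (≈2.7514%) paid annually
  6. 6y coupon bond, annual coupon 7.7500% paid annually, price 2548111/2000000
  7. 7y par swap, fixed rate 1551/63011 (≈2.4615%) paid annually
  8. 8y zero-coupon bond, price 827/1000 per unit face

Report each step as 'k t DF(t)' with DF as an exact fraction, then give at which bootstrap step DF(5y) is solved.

step 1 [1y] zero: DF = P = 9667/10000 ≈ 0.966700
step 2 [2y] bond c/1=23/400: DF=(4242533/4000000 − 23/400·(0.966700))/(1+23/400) = 594/625 ≈ 0.950400
step 3 [3y] bond c/1=1/20: DF=(5251/5000 − 1/20·(0.966700+0.950400))/(1+1/20) = 9089/10000 ≈ 0.908900
step 4 [4y] bond c/1=33/400: DF=(4854261/4000000 − 33/400·(0.966700+0.950400+0.908900))/(1+33/400) = 9057/10000 ≈ 0.905700
step 5 [5y] swap r/1=1267/46050: DF=(1 − 1267/46050·(0.966700+0.950400+0.908900+0.905700))/(1+1267/46050) = 8733/10000 ≈ 0.873300
step 6 [6y] bond c/1=31/400: DF=(2548111/2000000 − 31/400·(0.966700+0.950400+0.908900+0.905700+0.873300))/(1+31/400) = 532/625 ≈ 0.851200
step 7 [7y] swap r/1=1551/63011: DF=(1 − 1551/63011·(0.966700+0.950400+0.908900+0.905700+0.873300+0.851200))/(1+1551/63011) = 8449/10000 ≈ 0.844900
step 8 [8y] zero: DF = P = 827/1000 ≈ 0.827000

1 1 9667/10000
2 2 594/625
3 3 9089/10000
4 4 9057/10000
5 5 8733/10000
6 6 532/625
7 7 8449/10000
8 8 827/1000
DF(5y) is solved at step 5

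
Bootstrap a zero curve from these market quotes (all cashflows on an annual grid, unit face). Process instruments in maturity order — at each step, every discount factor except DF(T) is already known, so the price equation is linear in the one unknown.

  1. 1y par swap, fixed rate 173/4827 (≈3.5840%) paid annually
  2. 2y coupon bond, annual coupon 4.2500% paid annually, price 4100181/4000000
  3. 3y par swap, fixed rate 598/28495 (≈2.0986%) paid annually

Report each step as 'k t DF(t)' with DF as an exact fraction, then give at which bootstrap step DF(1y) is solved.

step 1 [1y] swap r/1=173/4827: DF=(1 − 173/4827·(0))/(1+173/4827) = 4827/5000 ≈ 0.965400
step 2 [2y] bond c/1=17/400: DF=(4100181/4000000 − 17/400·(0.965400))/(1+17/400) = 9439/10000 ≈ 0.943900
step 3 [3y] swap r/1=598/28495: DF=(1 − 598/28495·(0.965400+0.943900))/(1+598/28495) = 4701/5000 ≈ 0.940200

1 1 4827/5000
2 2 9439/10000
3 3 4701/5000
DF(1y) is solved at step 1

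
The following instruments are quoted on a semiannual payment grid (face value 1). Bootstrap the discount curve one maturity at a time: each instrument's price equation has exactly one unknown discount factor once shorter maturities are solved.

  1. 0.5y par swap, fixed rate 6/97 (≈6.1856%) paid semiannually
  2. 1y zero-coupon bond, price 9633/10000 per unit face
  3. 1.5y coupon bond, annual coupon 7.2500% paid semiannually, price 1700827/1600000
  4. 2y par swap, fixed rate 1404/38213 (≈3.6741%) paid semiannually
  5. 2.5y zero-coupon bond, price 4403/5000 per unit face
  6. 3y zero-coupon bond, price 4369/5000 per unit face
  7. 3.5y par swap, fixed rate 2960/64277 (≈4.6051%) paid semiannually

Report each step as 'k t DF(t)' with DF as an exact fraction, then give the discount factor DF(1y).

1 1/2 97/100
2 1 9633/10000
3 3/2 4791/5000
4 2 4649/5000
5 5/2 4403/5000
6 3 4369/5000
7 7/2 213/250
DF(1y) = 9633/10000 ≈ 0.963300

step 1 [0.5y] swap r/2=3/97: DF=(1 − 3/97·(0))/(1+3/97) = 97/100 ≈ 0.970000
step 2 [1y] zero: DF = P = 9633/10000 ≈ 0.963300
step 3 [1.5y] bond c/2=29/800: DF=(1700827/1600000 − 29/800·(0.970000+0.963300))/(1+29/800) = 4791/5000 ≈ 0.958200
step 4 [2y] swap r/2=702/38213: DF=(1 − 702/38213·(0.970000+0.963300+0.958200))/(1+702/38213) = 4649/5000 ≈ 0.929800
step 5 [2.5y] zero: DF = P = 4403/5000 ≈ 0.880600
step 6 [3y] zero: DF = P = 4369/5000 ≈ 0.873800
step 7 [3.5y] swap r/2=1480/64277: DF=(1 − 1480/64277·(0.970000+0.963300+0.958200+0.929800+0.880600+0.873800))/(1+1480/64277) = 213/250 ≈ 0.852000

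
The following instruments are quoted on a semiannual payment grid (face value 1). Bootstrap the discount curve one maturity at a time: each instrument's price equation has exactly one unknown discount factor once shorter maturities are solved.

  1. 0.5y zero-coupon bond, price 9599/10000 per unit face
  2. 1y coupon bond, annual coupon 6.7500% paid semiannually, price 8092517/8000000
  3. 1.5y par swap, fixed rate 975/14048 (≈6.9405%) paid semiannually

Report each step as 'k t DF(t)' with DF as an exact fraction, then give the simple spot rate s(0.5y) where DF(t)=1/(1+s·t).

step 1 [0.5y] zero: DF = P = 9599/10000 ≈ 0.959900
step 2 [1y] bond c/2=27/800: DF=(8092517/8000000 − 27/800·(0.959900))/(1+27/800) = 592/625 ≈ 0.947200
step 3 [1.5y] swap r/2=975/28096: DF=(1 − 975/28096·(0.959900+0.947200))/(1+975/28096) = 361/400 ≈ 0.902500

1 1/2 9599/10000
2 1 592/625
3 3/2 361/400
s(0.5y) = (1/(9599/10000) − 1)/(1/2) = 802/9599 ≈ 8.3550%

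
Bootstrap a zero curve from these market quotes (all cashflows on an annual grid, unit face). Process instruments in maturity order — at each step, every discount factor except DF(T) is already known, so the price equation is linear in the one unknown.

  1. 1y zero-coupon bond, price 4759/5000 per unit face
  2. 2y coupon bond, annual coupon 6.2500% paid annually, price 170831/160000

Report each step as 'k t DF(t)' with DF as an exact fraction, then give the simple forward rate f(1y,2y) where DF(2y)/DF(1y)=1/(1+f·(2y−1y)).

step 1 [1y] zero: DF = P = 4759/5000 ≈ 0.951800
step 2 [2y] bond c/1=1/16: DF=(170831/160000 − 1/16·(0.951800))/(1+1/16) = 9489/10000 ≈ 0.948900

1 1 4759/5000
2 2 9489/10000
f(1y,2y) = ((4759/5000)/(9489/10000) − 1)/(1) = 29/9489 ≈ 0.3056%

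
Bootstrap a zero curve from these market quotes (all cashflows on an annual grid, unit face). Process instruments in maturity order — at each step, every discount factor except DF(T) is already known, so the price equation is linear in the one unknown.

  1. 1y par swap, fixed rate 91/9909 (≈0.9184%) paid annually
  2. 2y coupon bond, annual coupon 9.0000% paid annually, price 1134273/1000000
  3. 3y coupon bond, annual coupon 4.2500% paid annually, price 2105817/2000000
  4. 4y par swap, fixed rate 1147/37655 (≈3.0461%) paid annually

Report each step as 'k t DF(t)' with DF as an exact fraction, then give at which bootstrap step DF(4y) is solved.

1 1 9909/10000
2 2 2397/2500
3 3 1861/2000
4 4 8853/10000
DF(4y) is solved at step 4

step 1 [1y] swap r/1=91/9909: DF=(1 − 91/9909·(0))/(1+91/9909) = 9909/10000 ≈ 0.990900
step 2 [2y] bond c/1=9/100: DF=(1134273/1000000 − 9/100·(0.990900))/(1+9/100) = 2397/2500 ≈ 0.958800
step 3 [3y] bond c/1=17/400: DF=(2105817/2000000 − 17/400·(0.990900+0.958800))/(1+17/400) = 1861/2000 ≈ 0.930500
step 4 [4y] swap r/1=1147/37655: DF=(1 − 1147/37655·(0.990900+0.958800+0.930500))/(1+1147/37655) = 8853/10000 ≈ 0.885300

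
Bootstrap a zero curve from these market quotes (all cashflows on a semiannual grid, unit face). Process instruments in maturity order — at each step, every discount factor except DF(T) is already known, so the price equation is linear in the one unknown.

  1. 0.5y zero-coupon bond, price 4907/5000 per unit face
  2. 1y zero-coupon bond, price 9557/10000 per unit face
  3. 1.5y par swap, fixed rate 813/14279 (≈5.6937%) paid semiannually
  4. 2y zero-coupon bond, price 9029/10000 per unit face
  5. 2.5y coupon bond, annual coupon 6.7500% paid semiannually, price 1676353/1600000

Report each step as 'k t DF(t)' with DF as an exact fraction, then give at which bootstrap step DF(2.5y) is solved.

1 1/2 4907/5000
2 1 9557/10000
3 3/2 9187/10000
4 2 9029/10000
5 5/2 2227/2500
DF(2.5y) is solved at step 5

step 1 [0.5y] zero: DF = P = 4907/5000 ≈ 0.981400
step 2 [1y] zero: DF = P = 9557/10000 ≈ 0.955700
step 3 [1.5y] swap r/2=813/28558: DF=(1 − 813/28558·(0.981400+0.955700))/(1+813/28558) = 9187/10000 ≈ 0.918700
step 4 [2y] zero: DF = P = 9029/10000 ≈ 0.902900
step 5 [2.5y] bond c/2=27/800: DF=(1676353/1600000 − 27/800·(0.981400+0.955700+0.918700+0.902900))/(1+27/800) = 2227/2500 ≈ 0.890800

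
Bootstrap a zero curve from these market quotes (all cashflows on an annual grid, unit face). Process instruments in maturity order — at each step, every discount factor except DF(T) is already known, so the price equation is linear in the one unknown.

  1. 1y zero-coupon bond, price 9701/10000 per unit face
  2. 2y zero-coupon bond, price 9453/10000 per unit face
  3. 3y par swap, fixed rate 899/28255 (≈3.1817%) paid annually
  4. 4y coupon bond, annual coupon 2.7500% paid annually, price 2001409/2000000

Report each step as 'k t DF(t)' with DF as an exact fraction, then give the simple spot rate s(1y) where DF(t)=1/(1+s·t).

1 1 9701/10000
2 2 9453/10000
3 3 9101/10000
4 4 8983/10000
s(1y) = (1/(9701/10000) − 1)/(1) = 299/9701 ≈ 3.0822%

step 1 [1y] zero: DF = P = 9701/10000 ≈ 0.970100
step 2 [2y] zero: DF = P = 9453/10000 ≈ 0.945300
step 3 [3y] swap r/1=899/28255: DF=(1 − 899/28255·(0.970100+0.945300))/(1+899/28255) = 9101/10000 ≈ 0.910100
step 4 [4y] bond c/1=11/400: DF=(2001409/2000000 − 11/400·(0.970100+0.945300+0.910100))/(1+11/400) = 8983/10000 ≈ 0.898300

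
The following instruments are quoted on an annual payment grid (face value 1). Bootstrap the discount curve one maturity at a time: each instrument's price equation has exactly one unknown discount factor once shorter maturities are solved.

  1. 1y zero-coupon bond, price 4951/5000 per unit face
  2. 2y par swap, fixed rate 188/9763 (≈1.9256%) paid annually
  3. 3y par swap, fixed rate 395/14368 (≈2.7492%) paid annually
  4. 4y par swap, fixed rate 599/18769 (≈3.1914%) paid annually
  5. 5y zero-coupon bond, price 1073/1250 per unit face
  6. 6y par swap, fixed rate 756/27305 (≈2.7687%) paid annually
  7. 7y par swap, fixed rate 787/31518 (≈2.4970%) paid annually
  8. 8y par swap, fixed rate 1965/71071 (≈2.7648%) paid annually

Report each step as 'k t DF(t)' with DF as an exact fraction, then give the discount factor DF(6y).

1 1 4951/5000
2 2 1203/1250
3 3 921/1000
4 4 4401/5000
5 5 1073/1250
6 6 1061/1250
7 7 4213/5000
8 8 1607/2000
DF(6y) = 1061/1250 ≈ 0.848800

step 1 [1y] zero: DF = P = 4951/5000 ≈ 0.990200
step 2 [2y] swap r/1=188/9763: DF=(1 − 188/9763·(0.990200))/(1+188/9763) = 1203/1250 ≈ 0.962400
step 3 [3y] swap r/1=395/14368: DF=(1 − 395/14368·(0.990200+0.962400))/(1+395/14368) = 921/1000 ≈ 0.921000
step 4 [4y] swap r/1=599/18769: DF=(1 − 599/18769·(0.990200+0.962400+0.921000))/(1+599/18769) = 4401/5000 ≈ 0.880200
step 5 [5y] zero: DF = P = 1073/1250 ≈ 0.858400
step 6 [6y] swap r/1=756/27305: DF=(1 − 756/27305·(0.990200+0.962400+0.921000+0.880200+0.858400))/(1+756/27305) = 1061/1250 ≈ 0.848800
step 7 [7y] swap r/1=787/31518: DF=(1 − 787/31518·(0.990200+0.962400+0.921000+0.880200+0.858400+0.848800))/(1+787/31518) = 4213/5000 ≈ 0.842600
step 8 [8y] swap r/1=1965/71071: DF=(1 − 1965/71071·(0.990200+0.962400+0.921000+0.880200+0.858400+0.848800+0.842600))/(1+1965/71071) = 1607/2000 ≈ 0.803500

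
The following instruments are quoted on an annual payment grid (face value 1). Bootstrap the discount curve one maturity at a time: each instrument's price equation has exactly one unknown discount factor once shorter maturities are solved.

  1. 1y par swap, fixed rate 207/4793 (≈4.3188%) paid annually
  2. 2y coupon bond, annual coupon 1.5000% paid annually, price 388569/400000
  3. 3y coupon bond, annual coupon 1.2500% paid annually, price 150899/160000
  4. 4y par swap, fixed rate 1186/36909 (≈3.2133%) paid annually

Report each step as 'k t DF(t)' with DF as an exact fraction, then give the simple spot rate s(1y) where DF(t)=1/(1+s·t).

step 1 [1y] swap r/1=207/4793: DF=(1 − 207/4793·(0))/(1+207/4793) = 4793/5000 ≈ 0.958600
step 2 [2y] bond c/1=3/200: DF=(388569/400000 − 3/200·(0.958600))/(1+3/200) = 9429/10000 ≈ 0.942900
step 3 [3y] bond c/1=1/80: DF=(150899/160000 − 1/80·(0.958600+0.942900))/(1+1/80) = 227/250 ≈ 0.908000
step 4 [4y] swap r/1=1186/36909: DF=(1 − 1186/36909·(0.958600+0.942900+0.908000))/(1+1186/36909) = 4407/5000 ≈ 0.881400

1 1 4793/5000
2 2 9429/10000
3 3 227/250
4 4 4407/5000
s(1y) = (1/(4793/5000) − 1)/(1) = 207/4793 ≈ 4.3188%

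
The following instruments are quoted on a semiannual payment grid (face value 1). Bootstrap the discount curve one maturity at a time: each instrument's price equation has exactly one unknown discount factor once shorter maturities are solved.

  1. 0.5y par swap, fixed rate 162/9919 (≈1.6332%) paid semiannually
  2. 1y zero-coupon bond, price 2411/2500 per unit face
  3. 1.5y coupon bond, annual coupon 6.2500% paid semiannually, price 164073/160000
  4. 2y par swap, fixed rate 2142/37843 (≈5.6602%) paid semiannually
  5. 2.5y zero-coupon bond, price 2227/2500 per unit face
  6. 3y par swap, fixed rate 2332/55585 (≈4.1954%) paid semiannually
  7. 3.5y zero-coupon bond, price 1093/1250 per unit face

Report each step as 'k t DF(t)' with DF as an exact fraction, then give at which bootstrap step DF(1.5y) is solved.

step 1 [0.5y] swap r/2=81/9919: DF=(1 − 81/9919·(0))/(1+81/9919) = 9919/10000 ≈ 0.991900
step 2 [1y] zero: DF = P = 2411/2500 ≈ 0.964400
step 3 [1.5y] bond c/2=1/32: DF=(164073/160000 − 1/32·(0.991900+0.964400))/(1+1/32) = 9351/10000 ≈ 0.935100
step 4 [2y] swap r/2=1071/37843: DF=(1 − 1071/37843·(0.991900+0.964400+0.935100))/(1+1071/37843) = 8929/10000 ≈ 0.892900
step 5 [2.5y] zero: DF = P = 2227/2500 ≈ 0.890800
step 6 [3y] swap r/2=1166/55585: DF=(1 − 1166/55585·(0.991900+0.964400+0.935100+0.892900+0.890800))/(1+1166/55585) = 4417/5000 ≈ 0.883400
step 7 [3.5y] zero: DF = P = 1093/1250 ≈ 0.874400

1 1/2 9919/10000
2 1 2411/2500
3 3/2 9351/10000
4 2 8929/10000
5 5/2 2227/2500
6 3 4417/5000
7 7/2 1093/1250
DF(1.5y) is solved at step 3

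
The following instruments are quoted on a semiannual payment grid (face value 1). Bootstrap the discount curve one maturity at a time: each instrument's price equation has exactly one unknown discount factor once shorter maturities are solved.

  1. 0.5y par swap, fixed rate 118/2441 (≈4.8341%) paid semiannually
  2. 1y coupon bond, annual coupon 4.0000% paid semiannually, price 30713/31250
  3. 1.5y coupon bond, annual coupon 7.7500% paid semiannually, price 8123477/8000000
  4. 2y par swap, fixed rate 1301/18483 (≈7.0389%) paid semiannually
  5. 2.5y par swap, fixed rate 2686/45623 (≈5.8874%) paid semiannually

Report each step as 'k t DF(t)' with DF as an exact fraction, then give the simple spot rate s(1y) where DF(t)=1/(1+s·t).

step 1 [0.5y] swap r/2=59/2441: DF=(1 − 59/2441·(0))/(1+59/2441) = 2441/2500 ≈ 0.976400
step 2 [1y] bond c/2=1/50: DF=(30713/31250 − 1/50·(0.976400))/(1+1/50) = 2361/2500 ≈ 0.944400
step 3 [1.5y] bond c/2=31/800: DF=(8123477/8000000 − 31/800·(0.976400+0.944400))/(1+31/800) = 9059/10000 ≈ 0.905900
step 4 [2y] swap r/2=1301/36966: DF=(1 − 1301/36966·(0.976400+0.944400+0.905900))/(1+1301/36966) = 8699/10000 ≈ 0.869900
step 5 [2.5y] swap r/2=1343/45623: DF=(1 − 1343/45623·(0.976400+0.944400+0.905900+0.869900))/(1+1343/45623) = 8657/10000 ≈ 0.865700

1 1/2 2441/2500
2 1 2361/2500
3 3/2 9059/10000
4 2 8699/10000
5 5/2 8657/10000
s(1y) = (1/(2361/2500) − 1)/(1) = 139/2361 ≈ 5.8873%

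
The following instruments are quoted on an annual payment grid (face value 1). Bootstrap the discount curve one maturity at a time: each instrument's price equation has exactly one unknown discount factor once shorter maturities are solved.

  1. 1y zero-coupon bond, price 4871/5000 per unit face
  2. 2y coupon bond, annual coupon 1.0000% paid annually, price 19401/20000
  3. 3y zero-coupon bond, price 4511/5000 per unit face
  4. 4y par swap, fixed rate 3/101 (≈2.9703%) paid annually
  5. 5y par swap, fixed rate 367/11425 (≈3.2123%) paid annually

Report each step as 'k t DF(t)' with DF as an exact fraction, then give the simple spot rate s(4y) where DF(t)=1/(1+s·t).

step 1 [1y] zero: DF = P = 4871/5000 ≈ 0.974200
step 2 [2y] bond c/1=1/100: DF=(19401/20000 − 1/100·(0.974200))/(1+1/100) = 2377/2500 ≈ 0.950800
step 3 [3y] zero: DF = P = 4511/5000 ≈ 0.902200
step 4 [4y] swap r/1=3/101: DF=(1 − 3/101·(0.974200+0.950800+0.902200))/(1+3/101) = 556/625 ≈ 0.889600
step 5 [5y] swap r/1=367/11425: DF=(1 − 367/11425·(0.974200+0.950800+0.902200+0.889600))/(1+367/11425) = 2133/2500 ≈ 0.853200

1 1 4871/5000
2 2 2377/2500
3 3 4511/5000
4 4 556/625
5 5 2133/2500
s(4y) = (1/(556/625) − 1)/(4) = 69/2224 ≈ 3.1025%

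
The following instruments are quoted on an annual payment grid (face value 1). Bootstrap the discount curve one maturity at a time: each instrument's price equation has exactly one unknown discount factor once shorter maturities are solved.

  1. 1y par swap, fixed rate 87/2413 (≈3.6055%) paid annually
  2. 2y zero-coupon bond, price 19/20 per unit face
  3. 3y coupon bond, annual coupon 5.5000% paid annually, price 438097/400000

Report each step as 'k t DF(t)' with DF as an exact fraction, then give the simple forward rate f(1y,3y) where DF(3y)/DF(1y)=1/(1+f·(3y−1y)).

1 1 2413/2500
2 2 19/20
3 3 9383/10000
f(1y,3y) = ((2413/2500)/(9383/10000) − 1)/(2) = 269/18766 ≈ 1.4334%

step 1 [1y] swap r/1=87/2413: DF=(1 − 87/2413·(0))/(1+87/2413) = 2413/2500 ≈ 0.965200
step 2 [2y] zero: DF = P = 19/20 ≈ 0.950000
step 3 [3y] bond c/1=11/200: DF=(438097/400000 − 11/200·(0.965200+0.950000))/(1+11/200) = 9383/10000 ≈ 0.938300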